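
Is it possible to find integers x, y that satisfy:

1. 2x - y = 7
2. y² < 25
Yes

Take x = 4, y = 1. Substituting into each constraint:
  (1) 2(4) + (-1) = 7 ✓
  (2) y² = (1)² = 1, and 1 < 25 ✓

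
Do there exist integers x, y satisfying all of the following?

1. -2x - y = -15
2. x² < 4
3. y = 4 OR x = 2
No

The full constraint system is jointly infeasible over the integers. Each constraint and what it forces:

  - -2x - y = -15: is a linear equation tying the variables together
  - x² < 4: restricts x to |x| ≤ 1
  - y = 4 OR x = 2: forces a choice: either y = 4 or x = 2

Split on the disjunction (y = 4 OR x = 2):
  • If y = 4: with y = 4, every remaining term of the linear equation is divisible by 2, so the left side is ≡ 0 (mod 2); but the right side -11 ≡ 1 (mod 2). No integers can satisfy it.
  • If x = 2: this contradicts x² < 4, which requires |x| ≤ 1.
Both branches are infeasible, so the system has no integer solution.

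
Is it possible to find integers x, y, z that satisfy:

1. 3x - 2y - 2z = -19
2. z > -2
Yes

Take x = 1, y = 11, z = 0. Substituting into each constraint:
  (1) 3(1) - 2(11) - 2(0) = -19 ✓
  (2) 0 > -2 ✓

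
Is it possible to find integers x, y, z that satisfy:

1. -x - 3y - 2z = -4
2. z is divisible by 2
Yes

Take x = 1, y = 1, z = 0. Substituting into each constraint:
  (1) (-1) - 3(1) - 2(0) = -4 ✓
  (2) 0 = 2 × 0, remainder 0 ✓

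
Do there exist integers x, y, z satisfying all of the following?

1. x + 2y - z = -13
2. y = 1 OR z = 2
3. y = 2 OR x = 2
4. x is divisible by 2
Yes

Take x = 2, y = 1, z = 17. Substituting into each constraint:
  (1) 2 + 2(1) + (-17) = -13 ✓
  (2) y = 1, target 1 ✓ (first branch holds)
  (3) x = 2, target 2 ✓ (second branch holds)
  (4) 2 = 2 × 1, remainder 0 ✓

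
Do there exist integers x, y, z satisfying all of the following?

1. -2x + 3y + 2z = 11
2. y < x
Yes

Take x = 2, y = 1, z = 6. Substituting into each constraint:
  (1) -2(2) + 3(1) + 2(6) = 11 ✓
  (2) 1 < 2 ✓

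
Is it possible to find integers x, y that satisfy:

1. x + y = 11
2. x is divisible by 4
Yes

Take x = 0, y = 11. Substituting into each constraint:
  (1) 0 + 11 = 11 ✓
  (2) 0 = 4 × 0, remainder 0 ✓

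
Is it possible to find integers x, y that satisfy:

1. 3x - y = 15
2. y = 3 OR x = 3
Yes

Take x = 6, y = 3. Substituting into each constraint:
  (1) 3(6) + (-3) = 15 ✓
  (2) y = 3, target 3 ✓ (first branch holds)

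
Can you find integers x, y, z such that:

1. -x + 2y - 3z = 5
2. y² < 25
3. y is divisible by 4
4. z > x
Yes

Take x = -2, y = 0, z = -1. Substituting into each constraint:
  (1) 2 + 2(0) - 3(-1) = 5 ✓
  (2) y² = (0)² = 0, and 0 < 25 ✓
  (3) 0 = 4 × 0, remainder 0 ✓
  (4) -1 > -2 ✓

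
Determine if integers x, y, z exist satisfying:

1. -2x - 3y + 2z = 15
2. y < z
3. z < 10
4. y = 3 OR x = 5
Yes

Take x = -8, y = 3, z = 4. Substituting into each constraint:
  (1) -2(-8) - 3(3) + 2(4) = 15 ✓
  (2) 3 < 4 ✓
  (3) 4 < 10 ✓
  (4) y = 3, target 3 ✓ (first branch holds)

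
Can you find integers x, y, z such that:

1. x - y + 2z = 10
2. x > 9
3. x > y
Yes

Take x = 10, y = 0, z = 0. Substituting into each constraint:
  (1) 10 + 0 + 2(0) = 10 ✓
  (2) 10 > 9 ✓
  (3) 10 > 0 ✓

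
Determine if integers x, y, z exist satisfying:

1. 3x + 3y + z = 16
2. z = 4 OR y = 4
Yes

Take x = -1, y = 5, z = 4. Substituting into each constraint:
  (1) 3(-1) + 3(5) + 4 = 16 ✓
  (2) z = 4, target 4 ✓ (first branch holds)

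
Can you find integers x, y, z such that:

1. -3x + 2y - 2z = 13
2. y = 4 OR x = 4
Yes

Take x = 3, y = 4, z = -7. Substituting into each constraint:
  (1) -3(3) + 2(4) - 2(-7) = 13 ✓
  (2) y = 4, target 4 ✓ (first branch holds)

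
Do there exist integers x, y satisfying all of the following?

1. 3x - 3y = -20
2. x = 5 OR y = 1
No

Even the single constraint (3x - 3y = -20) is infeasible over the integers.

  - 3x - 3y = -20: every term on the left is divisible by 3, so the LHS ≡ 0 (mod 3), but the RHS -20 is not — no integer solution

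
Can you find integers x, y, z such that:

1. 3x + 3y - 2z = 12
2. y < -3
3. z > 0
Yes

Take x = 10, y = -4, z = 3. Substituting into each constraint:
  (1) 3(10) + 3(-4) - 2(3) = 12 ✓
  (2) -4 < -3 ✓
  (3) 3 > 0 ✓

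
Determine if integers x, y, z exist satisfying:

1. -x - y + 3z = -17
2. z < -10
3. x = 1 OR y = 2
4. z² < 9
No

A contradictory subset is {z < -10, z² < 9}. No integer assignment can satisfy these jointly:

  - z < -10: bounds one variable relative to a constant
  - z² < 9: restricts z to |z| ≤ 2

Direct contradiction: the bounds on z require z ≥ -2 and z ≤ -11 simultaneously, which is empty.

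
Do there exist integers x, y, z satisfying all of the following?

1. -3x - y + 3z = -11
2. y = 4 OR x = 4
Yes

Take x = 4, y = 2, z = 1. Substituting into each constraint:
  (1) -3(4) + (-2) + 3(1) = -11 ✓
  (2) x = 4, target 4 ✓ (second branch holds)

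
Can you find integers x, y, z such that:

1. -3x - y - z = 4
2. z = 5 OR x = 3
Yes

Take x = 3, y = -13, z = 0. Substituting into each constraint:
  (1) -3(3) + 13 + 0 = 4 ✓
  (2) x = 3, target 3 ✓ (second branch holds)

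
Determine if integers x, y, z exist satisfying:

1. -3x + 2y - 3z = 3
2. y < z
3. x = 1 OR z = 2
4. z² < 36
Yes

Take x = -3, y = 0, z = 2. Substituting into each constraint:
  (1) -3(-3) + 2(0) - 3(2) = 3 ✓
  (2) 0 < 2 ✓
  (3) z = 2, target 2 ✓ (second branch holds)
  (4) z² = (2)² = 4, and 4 < 36 ✓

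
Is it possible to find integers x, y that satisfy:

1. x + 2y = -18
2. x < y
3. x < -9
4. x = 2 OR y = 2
Yes

Take x = -22, y = 2. Substituting into each constraint:
  (1) (-22) + 2(2) = -18 ✓
  (2) -22 < 2 ✓
  (3) -22 < -9 ✓
  (4) y = 2, target 2 ✓ (second branch holds)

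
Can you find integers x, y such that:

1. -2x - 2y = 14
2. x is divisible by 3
Yes

Take x = 0, y = -7. Substituting into each constraint:
  (1) -2(0) - 2(-7) = 14 ✓
  (2) 0 = 3 × 0, remainder 0 ✓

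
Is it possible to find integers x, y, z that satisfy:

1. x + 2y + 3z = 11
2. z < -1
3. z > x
Yes

Take x = -3, y = 10, z = -2. Substituting into each constraint:
  (1) (-3) + 2(10) + 3(-2) = 11 ✓
  (2) -2 < -1 ✓
  (3) -2 > -3 ✓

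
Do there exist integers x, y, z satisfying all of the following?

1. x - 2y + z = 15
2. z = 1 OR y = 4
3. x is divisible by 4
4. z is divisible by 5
Yes

Take x = 28, y = 4, z = -5. Substituting into each constraint:
  (1) 28 - 2(4) + (-5) = 15 ✓
  (2) y = 4, target 4 ✓ (second branch holds)
  (3) 28 = 4 × 7, remainder 0 ✓
  (4) -5 = 5 × -1, remainder 0 ✓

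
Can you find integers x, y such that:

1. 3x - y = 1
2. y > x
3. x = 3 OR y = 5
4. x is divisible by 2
Yes

Take x = 2, y = 5. Substituting into each constraint:
  (1) 3(2) + (-5) = 1 ✓
  (2) 5 > 2 ✓
  (3) y = 5, target 5 ✓ (second branch holds)
  (4) 2 = 2 × 1, remainder 0 ✓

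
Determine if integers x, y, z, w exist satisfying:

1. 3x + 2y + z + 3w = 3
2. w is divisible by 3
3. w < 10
Yes

Take x = 0, y = 0, z = 3, w = 0. Substituting into each constraint:
  (1) 3(0) + 2(0) + 3 + 3(0) = 3 ✓
  (2) 0 = 3 × 0, remainder 0 ✓
  (3) 0 < 10 ✓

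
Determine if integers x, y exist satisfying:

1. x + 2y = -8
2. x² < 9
Yes

Take x = 0, y = -4. Substituting into each constraint:
  (1) 0 + 2(-4) = -8 ✓
  (2) x² = (0)² = 0, and 0 < 9 ✓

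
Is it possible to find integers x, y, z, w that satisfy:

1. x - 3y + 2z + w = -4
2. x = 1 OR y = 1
Yes

Take x = 1, y = 0, z = 0, w = -5. Substituting into each constraint:
  (1) 1 - 3(0) + 2(0) + (-5) = -4 ✓
  (2) x = 1, target 1 ✓ (first branch holds)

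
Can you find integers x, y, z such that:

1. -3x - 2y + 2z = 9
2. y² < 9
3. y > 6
No

A contradictory subset is {y² < 9, y > 6}. No integer assignment can satisfy these jointly:

  - y² < 9: restricts y to |y| ≤ 2
  - y > 6: bounds one variable relative to a constant

Direct contradiction: the bounds on y require y ≥ 7 and y ≤ 2 simultaneously, which is empty.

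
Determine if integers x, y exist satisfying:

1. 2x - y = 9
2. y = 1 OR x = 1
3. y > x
No

The full constraint system is jointly infeasible over the integers. Each constraint and what it forces:

  - 2x - y = 9: is a linear equation tying the variables together
  - y = 1 OR x = 1: forces a choice: either y = 1 or x = 1
  - y > x: bounds one variable relative to another variable

Split on the disjunction (y = 1 OR x = 1):
  • If y = 1: the equation forces x = 5, giving (y, x) = (1, 5), which violates y > x.
  • If x = 1: the equation forces y = -7, giving (x, y) = (1, -7), which violates y > x.
Both branches are infeasible, so the system has no integer solution.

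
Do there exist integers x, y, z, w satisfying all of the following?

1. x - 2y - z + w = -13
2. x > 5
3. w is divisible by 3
Yes

Take x = 6, y = 0, z = 19, w = 0. Substituting into each constraint:
  (1) 6 - 2(0) + (-19) + 0 = -13 ✓
  (2) 6 > 5 ✓
  (3) 0 = 3 × 0, remainder 0 ✓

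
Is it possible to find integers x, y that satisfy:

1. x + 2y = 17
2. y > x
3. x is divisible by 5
Yes

Take x = -5, y = 11. Substituting into each constraint:
  (1) (-5) + 2(11) = 17 ✓
  (2) 11 > -5 ✓
  (3) -5 = 5 × -1, remainder 0 ✓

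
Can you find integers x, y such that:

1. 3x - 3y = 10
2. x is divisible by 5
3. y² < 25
No

Even the single constraint (3x - 3y = 10) is infeasible over the integers.

  - 3x - 3y = 10: every term on the left is divisible by 3, so the LHS ≡ 0 (mod 3), but the RHS 10 is not — no integer solution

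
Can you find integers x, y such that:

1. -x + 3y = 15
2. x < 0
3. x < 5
Yes

Take x = -3, y = 4. Substituting into each constraint:
  (1) 3 + 3(4) = 15 ✓
  (2) -3 < 0 ✓
  (3) -3 < 5 ✓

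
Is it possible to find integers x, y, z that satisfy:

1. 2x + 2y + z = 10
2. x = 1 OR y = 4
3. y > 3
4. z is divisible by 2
Yes

Take x = 0, y = 4, z = 2. Substituting into each constraint:
  (1) 2(0) + 2(4) + 2 = 10 ✓
  (2) y = 4, target 4 ✓ (second branch holds)
  (3) 4 > 3 ✓
  (4) 2 = 2 × 1, remainder 0 ✓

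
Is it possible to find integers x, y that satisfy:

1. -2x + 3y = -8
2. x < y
Yes

Take x = -11, y = -10. Substituting into each constraint:
  (1) -2(-11) + 3(-10) = -8 ✓
  (2) -11 < -10 ✓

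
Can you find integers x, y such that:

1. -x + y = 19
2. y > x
Yes

Take x = -19, y = 0. Substituting into each constraint:
  (1) 19 + 0 = 19 ✓
  (2) 0 > -19 ✓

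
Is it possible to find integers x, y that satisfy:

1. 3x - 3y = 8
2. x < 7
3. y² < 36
No

Even the single constraint (3x - 3y = 8) is infeasible over the integers.

  - 3x - 3y = 8: every term on the left is divisible by 3, so the LHS ≡ 0 (mod 3), but the RHS 8 is not — no integer solution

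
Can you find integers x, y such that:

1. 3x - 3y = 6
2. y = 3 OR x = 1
Yes

Take x = 1, y = -1. Substituting into each constraint:
  (1) 3(1) - 3(-1) = 6 ✓
  (2) x = 1, target 1 ✓ (second branch holds)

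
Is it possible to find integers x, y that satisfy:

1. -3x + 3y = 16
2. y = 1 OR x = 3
No

Even the single constraint (-3x + 3y = 16) is infeasible over the integers.

  - -3x + 3y = 16: every term on the left is divisible by 3, so the LHS ≡ 0 (mod 3), but the RHS 16 is not — no integer solution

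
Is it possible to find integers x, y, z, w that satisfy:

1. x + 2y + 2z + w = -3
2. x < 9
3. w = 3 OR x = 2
Yes

Take x = 2, y = 0, z = 0, w = -5. Substituting into each constraint:
  (1) 2 + 2(0) + 2(0) + (-5) = -3 ✓
  (2) 2 < 9 ✓
  (3) x = 2, target 2 ✓ (second branch holds)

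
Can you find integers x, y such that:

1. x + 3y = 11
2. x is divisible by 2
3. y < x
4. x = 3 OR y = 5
No

A contradictory subset is {x + 3y = 11, y < x, x = 3 OR y = 5}. No integer assignment can satisfy these jointly:

  - x + 3y = 11: is a linear equation tying the variables together
  - y < x: bounds one variable relative to another variable
  - x = 3 OR y = 5: forces a choice: either x = 3 or y = 5

Split on the disjunction (x = 3 OR y = 5):
  • If x = 3: with x = 3, every remaining term of the linear equation is divisible by 3, so the left side is ≡ 0 (mod 3); but the right side 8 ≡ 2 (mod 3). No integers can satisfy it.
  • If y = 5: the equation forces x = -4, giving (y, x) = (5, -4), which violates x > y.
Both branches are infeasible, so the system has no integer solution.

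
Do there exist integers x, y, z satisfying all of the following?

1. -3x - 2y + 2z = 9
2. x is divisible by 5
Yes

Take x = 5, y = -4, z = 8. Substituting into each constraint:
  (1) -3(5) - 2(-4) + 2(8) = 9 ✓
  (2) 5 = 5 × 1, remainder 0 ✓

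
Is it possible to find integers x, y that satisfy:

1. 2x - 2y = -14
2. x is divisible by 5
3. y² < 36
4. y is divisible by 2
Yes

Take x = -5, y = 2. Substituting into each constraint:
  (1) 2(-5) - 2(2) = -14 ✓
  (2) -5 = 5 × -1, remainder 0 ✓
  (3) y² = (2)² = 4, and 4 < 36 ✓
  (4) 2 = 2 × 1, remainder 0 ✓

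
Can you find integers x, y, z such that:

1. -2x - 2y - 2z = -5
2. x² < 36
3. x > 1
No

Even the single constraint (-2x - 2y - 2z = -5) is infeasible over the integers.

  - -2x - 2y - 2z = -5: every term on the left is divisible by 2, so the LHS ≡ 0 (mod 2), but the RHS -5 is not — no integer solution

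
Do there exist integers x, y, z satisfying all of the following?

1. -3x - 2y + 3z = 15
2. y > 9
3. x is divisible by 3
Yes

Take x = 0, y = 12, z = 13. Substituting into each constraint:
  (1) -3(0) - 2(12) + 3(13) = 15 ✓
  (2) 12 > 9 ✓
  (3) 0 = 3 × 0, remainder 0 ✓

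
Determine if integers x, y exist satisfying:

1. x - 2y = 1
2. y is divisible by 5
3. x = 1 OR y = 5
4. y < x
Yes

Take x = 1, y = 0. Substituting into each constraint:
  (1) 1 - 2(0) = 1 ✓
  (2) 0 = 5 × 0, remainder 0 ✓
  (3) x = 1, target 1 ✓ (first branch holds)
  (4) 0 < 1 ✓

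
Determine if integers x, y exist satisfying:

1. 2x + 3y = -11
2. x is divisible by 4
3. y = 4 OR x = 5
No

The full constraint system is jointly infeasible over the integers. Each constraint and what it forces:

  - 2x + 3y = -11: is a linear equation tying the variables together
  - x is divisible by 4: restricts x to multiples of 4
  - y = 4 OR x = 5: forces a choice: either y = 4 or x = 5

Split on the disjunction (y = 4 OR x = 5):
  • If y = 4: with y = 4, writing x = 4x', every remaining term of the linear equation is divisible by 8, so the left side is ≡ 0 (mod 8); but the right side -23 ≡ 1 (mod 8). No integers can satisfy it.
  • If x = 5: this contradicts the divisibility constraint — 5 is not a multiple of 4.
Both branches are infeasible, so the system has no integer solution.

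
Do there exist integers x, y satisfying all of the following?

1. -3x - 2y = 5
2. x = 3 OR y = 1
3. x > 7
No

The full constraint system is jointly infeasible over the integers. Each constraint and what it forces:

  - -3x - 2y = 5: is a linear equation tying the variables together
  - x = 3 OR y = 1: forces a choice: either x = 3 or y = 1
  - x > 7: bounds one variable relative to a constant

Split on the disjunction (x = 3 OR y = 1):
  • If x = 3: this contradicts the bound x ≥ 8.
  • If y = 1: with y = 1, every remaining term of the linear equation is divisible by 3, so the left side is ≡ 0 (mod 3); but the right side 7 ≡ 1 (mod 3). No integers can satisfy it.
Both branches are infeasible, so the system has no integer solution.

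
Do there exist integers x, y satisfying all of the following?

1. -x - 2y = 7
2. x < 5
Yes

Take x = -7, y = 0. Substituting into each constraint:
  (1) 7 - 2(0) = 7 ✓
  (2) -7 < 5 ✓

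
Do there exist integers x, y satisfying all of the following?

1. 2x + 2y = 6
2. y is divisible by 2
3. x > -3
Yes

Take x = 3, y = 0. Substituting into each constraint:
  (1) 2(3) + 2(0) = 6 ✓
  (2) 0 = 2 × 0, remainder 0 ✓
  (3) 3 > -3 ✓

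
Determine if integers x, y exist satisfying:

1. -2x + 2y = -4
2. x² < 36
Yes

Take x = 2, y = 0. Substituting into each constraint:
  (1) -2(2) + 2(0) = -4 ✓
  (2) x² = (2)² = 4, and 4 < 36 ✓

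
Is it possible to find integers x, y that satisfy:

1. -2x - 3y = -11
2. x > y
Yes

Take x = 4, y = 1. Substituting into each constraint:
  (1) -2(4) - 3(1) = -11 ✓
  (2) 4 > 1 ✓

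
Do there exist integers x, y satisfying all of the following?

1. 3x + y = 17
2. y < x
Yes

Take x = 5, y = 2. Substituting into each constraint:
  (1) 3(5) + 2 = 17 ✓
  (2) 2 < 5 ✓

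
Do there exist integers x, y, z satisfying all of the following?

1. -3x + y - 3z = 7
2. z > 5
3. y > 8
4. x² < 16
Yes

Take x = 0, y = 25, z = 6. Substituting into each constraint:
  (1) -3(0) + 25 - 3(6) = 7 ✓
  (2) 6 > 5 ✓
  (3) 25 > 8 ✓
  (4) x² = (0)² = 0, and 0 < 16 ✓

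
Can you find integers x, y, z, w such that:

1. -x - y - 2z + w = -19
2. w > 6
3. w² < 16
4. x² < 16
No

A contradictory subset is {w > 6, w² < 16}. No integer assignment can satisfy these jointly:

  - w > 6: bounds one variable relative to a constant
  - w² < 16: restricts w to |w| ≤ 3

Direct contradiction: the bounds on w require w ≥ 7 and w ≤ 3 simultaneously, which is empty.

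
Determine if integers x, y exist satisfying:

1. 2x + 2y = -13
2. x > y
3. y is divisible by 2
No

Even the single constraint (2x + 2y = -13) is infeasible over the integers.

  - 2x + 2y = -13: every term on the left is divisible by 2, so the LHS ≡ 0 (mod 2), but the RHS -13 is not — no integer solution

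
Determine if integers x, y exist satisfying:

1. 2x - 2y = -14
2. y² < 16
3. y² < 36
Yes

Take x = -7, y = 0. Substituting into each constraint:
  (1) 2(-7) - 2(0) = -14 ✓
  (2) y² = (0)² = 0, and 0 < 16 ✓
  (3) y² = (0)² = 0, and 0 < 36 ✓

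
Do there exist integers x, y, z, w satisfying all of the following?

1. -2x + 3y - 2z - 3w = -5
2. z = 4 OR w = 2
Yes

Take x = 1, y = 1, z = 0, w = 2. Substituting into each constraint:
  (1) -2(1) + 3(1) - 2(0) - 3(2) = -5 ✓
  (2) w = 2, target 2 ✓ (second branch holds)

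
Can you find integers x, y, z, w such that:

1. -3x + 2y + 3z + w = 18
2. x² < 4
Yes

Take x = 0, y = 0, z = 0, w = 18. Substituting into each constraint:
  (1) -3(0) + 2(0) + 3(0) + 18 = 18 ✓
  (2) x² = (0)² = 0, and 0 < 4 ✓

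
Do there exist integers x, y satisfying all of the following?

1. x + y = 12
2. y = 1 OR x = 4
Yes

Take x = 4, y = 8. Substituting into each constraint:
  (1) 4 + 8 = 12 ✓
  (2) x = 4, target 4 ✓ (second branch holds)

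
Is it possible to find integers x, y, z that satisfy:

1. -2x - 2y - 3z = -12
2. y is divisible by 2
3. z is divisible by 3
Yes

Take x = 6, y = 0, z = 0. Substituting into each constraint:
  (1) -2(6) - 2(0) - 3(0) = -12 ✓
  (2) 0 = 2 × 0, remainder 0 ✓
  (3) 0 = 3 × 0, remainder 0 ✓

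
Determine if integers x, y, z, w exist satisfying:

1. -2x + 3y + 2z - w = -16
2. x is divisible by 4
Yes

Take x = 0, y = 0, z = 0, w = 16. Substituting into each constraint:
  (1) -2(0) + 3(0) + 2(0) + (-16) = -16 ✓
  (2) 0 = 4 × 0, remainder 0 ✓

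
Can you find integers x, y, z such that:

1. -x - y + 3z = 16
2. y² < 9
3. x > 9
Yes

Take x = 11, y = 0, z = 9. Substituting into each constraint:
  (1) (-11) + 0 + 3(9) = 16 ✓
  (2) y² = (0)² = 0, and 0 < 9 ✓
  (3) 11 > 9 ✓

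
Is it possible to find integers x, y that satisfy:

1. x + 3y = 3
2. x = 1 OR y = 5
Yes

Take x = -12, y = 5. Substituting into each constraint:
  (1) (-12) + 3(5) = 3 ✓
  (2) y = 5, target 5 ✓ (second branch holds)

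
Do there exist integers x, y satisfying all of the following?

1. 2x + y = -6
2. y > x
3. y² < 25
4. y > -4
Yes

Take x = -3, y = 0. Substituting into each constraint:
  (1) 2(-3) + 0 = -6 ✓
  (2) 0 > -3 ✓
  (3) y² = (0)² = 0, and 0 < 25 ✓
  (4) 0 > -4 ✓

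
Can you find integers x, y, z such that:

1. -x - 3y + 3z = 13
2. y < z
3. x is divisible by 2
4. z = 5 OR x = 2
Yes

Take x = 2, y = -5, z = 0. Substituting into each constraint:
  (1) (-2) - 3(-5) + 3(0) = 13 ✓
  (2) -5 < 0 ✓
  (3) 2 = 2 × 1, remainder 0 ✓
  (4) x = 2, target 2 ✓ (second branch holds)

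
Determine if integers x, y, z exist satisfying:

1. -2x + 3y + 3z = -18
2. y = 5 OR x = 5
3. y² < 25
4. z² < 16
No

A contradictory subset is {-2x + 3y + 3z = -18, y = 5 OR x = 5, y² < 25}. No integer assignment can satisfy these jointly:

  - -2x + 3y + 3z = -18: is a linear equation tying the variables together
  - y = 5 OR x = 5: forces a choice: either y = 5 or x = 5
  - y² < 25: restricts y to |y| ≤ 4

Split on the disjunction (y = 5 OR x = 5):
  • If y = 5: this contradicts y² < 25, which requires |y| ≤ 4.
  • If x = 5: with x = 5, every remaining term of the linear equation is divisible by 3, so the left side is ≡ 0 (mod 3); but the right side -8 ≡ 1 (mod 3). No integers can satisfy it.
Both branches are infeasible, so the system has no integer solution.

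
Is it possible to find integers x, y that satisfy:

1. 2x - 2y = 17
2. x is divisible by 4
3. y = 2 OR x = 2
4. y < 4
No

Even the single constraint (2x - 2y = 17) is infeasible over the integers.

  - 2x - 2y = 17: every term on the left is divisible by 2, so the LHS ≡ 0 (mod 2), but the RHS 17 is not — no integer solution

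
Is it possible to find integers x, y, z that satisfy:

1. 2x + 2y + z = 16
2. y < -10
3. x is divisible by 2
Yes

Take x = 0, y = -11, z = 38. Substituting into each constraint:
  (1) 2(0) + 2(-11) + 38 = 16 ✓
  (2) -11 < -10 ✓
  (3) 0 = 2 × 0, remainder 0 ✓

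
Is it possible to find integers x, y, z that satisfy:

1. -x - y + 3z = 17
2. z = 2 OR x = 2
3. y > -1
Yes

Take x = -11, y = 0, z = 2. Substituting into each constraint:
  (1) 11 + 0 + 3(2) = 17 ✓
  (2) z = 2, target 2 ✓ (first branch holds)
  (3) 0 > -1 ✓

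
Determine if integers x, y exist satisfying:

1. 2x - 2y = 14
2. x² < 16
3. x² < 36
Yes

Take x = 0, y = -7. Substituting into each constraint:
  (1) 2(0) - 2(-7) = 14 ✓
  (2) x² = (0)² = 0, and 0 < 16 ✓
  (3) x² = (0)² = 0, and 0 < 36 ✓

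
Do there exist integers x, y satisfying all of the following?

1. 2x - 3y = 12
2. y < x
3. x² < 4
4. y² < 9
No

A contradictory subset is {2x - 3y = 12, x² < 4, y² < 9}. No integer assignment can satisfy these jointly:

  - 2x - 3y = 12: is a linear equation tying the variables together
  - x² < 4: restricts x to |x| ≤ 1
  - y² < 9: restricts y to |y| ≤ 2

Range argument: with x ∈ [-1, 1], y ∈ [-2, 2], the left side of the equation is at most 8, but the right side is 12 > 8. No integer solution exists.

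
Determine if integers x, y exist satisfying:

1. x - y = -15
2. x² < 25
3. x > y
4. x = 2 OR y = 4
No

A contradictory subset is {x - y = -15, x > y}. No integer assignment can satisfy these jointly:

  - x - y = -15: is a linear equation tying the variables together
  - x > y: bounds one variable relative to another variable

From the equation, x − y = -15, i.e. x − y = -15; but x > y requires x − y ≥ 1. Contradiction.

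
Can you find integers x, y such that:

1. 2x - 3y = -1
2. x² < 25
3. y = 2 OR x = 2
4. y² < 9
No

A contradictory subset is {2x - 3y = -1, y = 2 OR x = 2}. No integer assignment can satisfy these jointly:

  - 2x - 3y = -1: is a linear equation tying the variables together
  - y = 2 OR x = 2: forces a choice: either y = 2 or x = 2

Split on the disjunction (y = 2 OR x = 2):
  • If y = 2: with y = 2, every remaining term of the linear equation is divisible by 2, so the left side is ≡ 0 (mod 2); but the right side 5 ≡ 1 (mod 2). No integers can satisfy it.
  • If x = 2: with x = 2, every remaining term of the linear equation is divisible by 3, so the left side is ≡ 0 (mod 3); but the right side -5 ≡ 1 (mod 3). No integers can satisfy it.
Both branches are infeasible, so the system has no integer solution.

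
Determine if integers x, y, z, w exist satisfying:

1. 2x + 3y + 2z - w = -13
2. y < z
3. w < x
Yes

Take x = -11, y = -1, z = 0, w = -12. Substituting into each constraint:
  (1) 2(-11) + 3(-1) + 2(0) + 12 = -13 ✓
  (2) -1 < 0 ✓
  (3) -12 < -11 ✓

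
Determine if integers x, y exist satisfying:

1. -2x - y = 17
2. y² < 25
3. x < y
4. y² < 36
Yes

Take x = -9, y = 1. Substituting into each constraint:
  (1) -2(-9) + (-1) = 17 ✓
  (2) y² = (1)² = 1, and 1 < 25 ✓
  (3) -9 < 1 ✓
  (4) y² = (1)² = 1, and 1 < 36 ✓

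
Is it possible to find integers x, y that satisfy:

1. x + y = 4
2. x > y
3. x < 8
Yes

Take x = 4, y = 0. Substituting into each constraint:
  (1) 4 + 0 = 4 ✓
  (2) 4 > 0 ✓
  (3) 4 < 8 ✓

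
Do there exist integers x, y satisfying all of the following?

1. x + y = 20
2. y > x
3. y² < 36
No

The full constraint system is jointly infeasible over the integers. Each constraint and what it forces:

  - x + y = 20: is a linear equation tying the variables together
  - y > x: bounds one variable relative to another variable
  - y² < 36: restricts y to |y| ≤ 5

Propagating the comparison: x < y and y ≤ 5 give x ≤ 4. Range argument: with x ∈ [−∞, 4], y ∈ [-5, 5], the left side of the equation is at most 9, but the right side is 20 > 9. No integer solution exists.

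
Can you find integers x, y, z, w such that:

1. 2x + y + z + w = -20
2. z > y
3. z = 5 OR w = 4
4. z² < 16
Yes

Take x = -11, y = -2, z = 0, w = 4. Substituting into each constraint:
  (1) 2(-11) + (-2) + 0 + 4 = -20 ✓
  (2) 0 > -2 ✓
  (3) w = 4, target 4 ✓ (second branch holds)
  (4) z² = (0)² = 0, and 0 < 16 ✓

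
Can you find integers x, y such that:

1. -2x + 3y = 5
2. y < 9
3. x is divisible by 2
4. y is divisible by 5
Yes

Take x = -10, y = -5. Substituting into each constraint:
  (1) -2(-10) + 3(-5) = 5 ✓
  (2) -5 < 9 ✓
  (3) -10 = 2 × -5, remainder 0 ✓
  (4) -5 = 5 × -1, remainder 0 ✓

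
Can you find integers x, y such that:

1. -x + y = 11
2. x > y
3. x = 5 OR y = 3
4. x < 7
No

A contradictory subset is {-x + y = 11, x > y}. No integer assignment can satisfy these jointly:

  - -x + y = 11: is a linear equation tying the variables together
  - x > y: bounds one variable relative to another variable

From the equation, x − y = -11, i.e. x − y = -11; but x > y requires x − y ≥ 1. Contradiction.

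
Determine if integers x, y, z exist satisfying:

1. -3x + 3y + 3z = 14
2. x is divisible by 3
No

Even the single constraint (-3x + 3y + 3z = 14) is infeasible over the integers.

  - -3x + 3y + 3z = 14: every term on the left is divisible by 3, so the LHS ≡ 0 (mod 3), but the RHS 14 is not — no integer solution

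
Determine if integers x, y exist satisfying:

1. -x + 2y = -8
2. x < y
Yes

Take x = -10, y = -9. Substituting into each constraint:
  (1) 10 + 2(-9) = -8 ✓
  (2) -10 < -9 ✓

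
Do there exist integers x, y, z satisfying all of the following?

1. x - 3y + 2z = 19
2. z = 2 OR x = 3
Yes

Take x = 0, y = -5, z = 2. Substituting into each constraint:
  (1) 0 - 3(-5) + 2(2) = 19 ✓
  (2) z = 2, target 2 ✓ (first branch holds)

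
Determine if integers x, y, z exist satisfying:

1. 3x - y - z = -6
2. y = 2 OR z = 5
Yes

Take x = 0, y = 1, z = 5. Substituting into each constraint:
  (1) 3(0) + (-1) + (-5) = -6 ✓
  (2) z = 5, target 5 ✓ (second branch holds)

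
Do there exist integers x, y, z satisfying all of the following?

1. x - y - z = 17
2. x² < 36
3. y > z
Yes

Take x = 0, y = -8, z = -9. Substituting into each constraint:
  (1) 0 + 8 + 9 = 17 ✓
  (2) x² = (0)² = 0, and 0 < 36 ✓
  (3) -8 > -9 ✓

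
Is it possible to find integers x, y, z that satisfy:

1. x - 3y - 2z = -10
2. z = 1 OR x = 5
Yes

Take x = -8, y = 0, z = 1. Substituting into each constraint:
  (1) (-8) - 3(0) - 2(1) = -10 ✓
  (2) z = 1, target 1 ✓ (first branch holds)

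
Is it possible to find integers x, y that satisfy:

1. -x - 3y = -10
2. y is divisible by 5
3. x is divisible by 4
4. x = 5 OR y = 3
No

A contradictory subset is {-x - 3y = -10, x is divisible by 4, x = 5 OR y = 3}. No integer assignment can satisfy these jointly:

  - -x - 3y = -10: is a linear equation tying the variables together
  - x is divisible by 4: restricts x to multiples of 4
  - x = 5 OR y = 3: forces a choice: either x = 5 or y = 3

Split on the disjunction (x = 5 OR y = 3):
  • If x = 5: this contradicts the divisibility constraint — 5 is not a multiple of 4.
  • If y = 3: with y = 3, writing x = 4x', every remaining term of the linear equation is divisible by 4, so the left side is ≡ 0 (mod 4); but the right side -1 ≡ 3 (mod 4). No integers can satisfy it.
Both branches are infeasible, so the system has no integer solution.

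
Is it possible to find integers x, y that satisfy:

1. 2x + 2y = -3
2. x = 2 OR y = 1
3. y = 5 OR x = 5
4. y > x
No

Even the single constraint (2x + 2y = -3) is infeasible over the integers.

  - 2x + 2y = -3: every term on the left is divisible by 2, so the LHS ≡ 0 (mod 2), but the RHS -3 is not — no integer solution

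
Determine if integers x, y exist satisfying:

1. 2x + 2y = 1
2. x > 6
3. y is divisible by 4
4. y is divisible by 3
No

Even the single constraint (2x + 2y = 1) is infeasible over the integers.

  - 2x + 2y = 1: every term on the left is divisible by 2, so the LHS ≡ 0 (mod 2), but the RHS 1 is not — no integer solution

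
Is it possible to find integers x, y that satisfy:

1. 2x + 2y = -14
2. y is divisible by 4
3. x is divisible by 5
Yes

Take x = 5, y = -12. Substituting into each constraint:
  (1) 2(5) + 2(-12) = -14 ✓
  (2) -12 = 4 × -3, remainder 0 ✓
  (3) 5 = 5 × 1, remainder 0 ✓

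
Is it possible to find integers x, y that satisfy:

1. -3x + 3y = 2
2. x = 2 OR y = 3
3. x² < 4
No

Even the single constraint (-3x + 3y = 2) is infeasible over the integers.

  - -3x + 3y = 2: every term on the left is divisible by 3, so the LHS ≡ 0 (mod 3), but the RHS 2 is not — no integer solution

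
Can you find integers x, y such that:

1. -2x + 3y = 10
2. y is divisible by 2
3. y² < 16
Yes

Take x = -5, y = 0. Substituting into each constraint:
  (1) -2(-5) + 3(0) = 10 ✓
  (2) 0 = 2 × 0, remainder 0 ✓
  (3) y² = (0)² = 0, and 0 < 16 ✓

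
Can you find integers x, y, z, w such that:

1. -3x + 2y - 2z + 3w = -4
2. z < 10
Yes

Take x = 0, y = 1, z = 0, w = -2. Substituting into each constraint:
  (1) -3(0) + 2(1) - 2(0) + 3(-2) = -4 ✓
  (2) 0 < 10 ✓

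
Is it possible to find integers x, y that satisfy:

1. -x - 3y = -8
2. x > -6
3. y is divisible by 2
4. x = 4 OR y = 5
No

A contradictory subset is {-x - 3y = -8, x > -6, x = 4 OR y = 5}. No integer assignment can satisfy these jointly:

  - -x - 3y = -8: is a linear equation tying the variables together
  - x > -6: bounds one variable relative to a constant
  - x = 4 OR y = 5: forces a choice: either x = 4 or y = 5

Split on the disjunction (x = 4 OR y = 5):
  • If x = 4: with x = 4, every remaining term of the linear equation is divisible by 3, so the left side is ≡ 0 (mod 3); but the right side -4 ≡ 2 (mod 3). No integers can satisfy it.
  • If y = 5: the equation forces x = -7, which contradicts the bound x ≥ -5.
Both branches are infeasible, so the system has no integer solution.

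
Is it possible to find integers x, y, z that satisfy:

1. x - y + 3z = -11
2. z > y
Yes

Take x = -12, y = -1, z = 0. Substituting into each constraint:
  (1) (-12) + 1 + 3(0) = -11 ✓
  (2) 0 > -1 ✓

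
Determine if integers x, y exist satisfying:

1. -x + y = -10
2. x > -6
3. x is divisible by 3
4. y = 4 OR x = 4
No

A contradictory subset is {-x + y = -10, x is divisible by 3, y = 4 OR x = 4}. No integer assignment can satisfy these jointly:

  - -x + y = -10: is a linear equation tying the variables together
  - x is divisible by 3: restricts x to multiples of 3
  - y = 4 OR x = 4: forces a choice: either y = 4 or x = 4

Split on the disjunction (y = 4 OR x = 4):
  • If y = 4: with y = 4, writing x = 3x', every remaining term of the linear equation is divisible by 3, so the left side is ≡ 0 (mod 3); but the right side -14 ≡ 1 (mod 3). No integers can satisfy it.
  • If x = 4: this contradicts the divisibility constraint — 4 is not a multiple of 3.
Both branches are infeasible, so the system has no integer solution.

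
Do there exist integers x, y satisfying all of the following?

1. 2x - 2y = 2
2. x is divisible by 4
Yes

Take x = 0, y = -1. Substituting into each constraint:
  (1) 2(0) - 2(-1) = 2 ✓
  (2) 0 = 4 × 0, remainder 0 ✓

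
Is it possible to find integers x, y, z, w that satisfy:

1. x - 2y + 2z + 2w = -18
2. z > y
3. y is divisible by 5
Yes

Take x = -20, y = 0, z = 1, w = 0. Substituting into each constraint:
  (1) (-20) - 2(0) + 2(1) + 2(0) = -18 ✓
  (2) 1 > 0 ✓
  (3) 0 = 5 × 0, remainder 0 ✓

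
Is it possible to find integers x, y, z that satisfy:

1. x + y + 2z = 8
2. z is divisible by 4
Yes

Take x = 0, y = 8, z = 0. Substituting into each constraint:
  (1) 0 + 8 + 2(0) = 8 ✓
  (2) 0 = 4 × 0, remainder 0 ✓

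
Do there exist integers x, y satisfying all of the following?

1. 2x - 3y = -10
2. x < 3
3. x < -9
Yes

Take x = -11, y = -4. Substituting into each constraint:
  (1) 2(-11) - 3(-4) = -10 ✓
  (2) -11 < 3 ✓
  (3) -11 < -9 ✓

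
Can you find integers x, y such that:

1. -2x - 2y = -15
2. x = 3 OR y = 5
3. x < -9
No

Even the single constraint (-2x - 2y = -15) is infeasible over the integers.

  - -2x - 2y = -15: every term on the left is divisible by 2, so the LHS ≡ 0 (mod 2), but the RHS -15 is not — no integer solution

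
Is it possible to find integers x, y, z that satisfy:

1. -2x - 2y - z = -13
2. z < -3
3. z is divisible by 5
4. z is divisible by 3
Yes

Take x = 0, y = 14, z = -15. Substituting into each constraint:
  (1) -2(0) - 2(14) + 15 = -13 ✓
  (2) -15 < -3 ✓
  (3) -15 = 5 × -3, remainder 0 ✓
  (4) -15 = 3 × -5, remainder 0 ✓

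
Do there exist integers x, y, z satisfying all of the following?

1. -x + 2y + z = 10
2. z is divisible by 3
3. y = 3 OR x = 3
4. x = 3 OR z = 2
Yes

Take x = 3, y = 8, z = -3. Substituting into each constraint:
  (1) (-3) + 2(8) + (-3) = 10 ✓
  (2) -3 = 3 × -1, remainder 0 ✓
  (3) x = 3, target 3 ✓ (second branch holds)
  (4) x = 3, target 3 ✓ (first branch holds)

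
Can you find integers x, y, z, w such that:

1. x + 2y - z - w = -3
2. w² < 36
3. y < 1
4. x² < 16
Yes

Take x = -3, y = 0, z = 0, w = 0. Substituting into each constraint:
  (1) (-3) + 2(0) + 0 + 0 = -3 ✓
  (2) w² = (0)² = 0, and 0 < 36 ✓
  (3) 0 < 1 ✓
  (4) x² = (-3)² = 9, and 9 < 16 ✓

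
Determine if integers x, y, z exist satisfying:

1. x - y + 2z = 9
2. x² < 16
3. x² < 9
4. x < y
Yes

Take x = 0, y = 1, z = 5. Substituting into each constraint:
  (1) 0 + (-1) + 2(5) = 9 ✓
  (2) x² = (0)² = 0, and 0 < 16 ✓
  (3) x² = (0)² = 0, and 0 < 9 ✓
  (4) 0 < 1 ✓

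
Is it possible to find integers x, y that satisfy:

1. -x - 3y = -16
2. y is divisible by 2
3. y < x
Yes

Take x = 16, y = 0. Substituting into each constraint:
  (1) (-16) - 3(0) = -16 ✓
  (2) 0 = 2 × 0, remainder 0 ✓
  (3) 0 < 16 ✓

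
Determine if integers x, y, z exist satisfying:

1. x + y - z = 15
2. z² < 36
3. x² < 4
Yes

Take x = 0, y = 15, z = 0. Substituting into each constraint:
  (1) 0 + 15 + 0 = 15 ✓
  (2) z² = (0)² = 0, and 0 < 36 ✓
  (3) x² = (0)² = 0, and 0 < 4 ✓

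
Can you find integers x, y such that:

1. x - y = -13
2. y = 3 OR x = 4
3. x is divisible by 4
Yes

Take x = 4, y = 17. Substituting into each constraint:
  (1) 4 + (-17) = -13 ✓
  (2) x = 4, target 4 ✓ (second branch holds)
  (3) 4 = 4 × 1, remainder 0 ✓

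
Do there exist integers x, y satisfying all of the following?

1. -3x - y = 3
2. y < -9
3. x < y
No

The full constraint system is jointly infeasible over the integers. Each constraint and what it forces:

  - -3x - y = 3: is a linear equation tying the variables together
  - y < -9: bounds one variable relative to a constant
  - x < y: bounds one variable relative to another variable

Propagating the comparison: x < y and y ≤ -10 give x ≤ -11. Range argument: with x ∈ [−∞, -11], y ∈ [−∞, -10], the left side of the equation is at least 43, but the right side is 3 < 43. No integer solution exists.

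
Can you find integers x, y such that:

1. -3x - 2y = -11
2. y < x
Yes

Take x = 3, y = 1. Substituting into each constraint:
  (1) -3(3) - 2(1) = -11 ✓
  (2) 1 < 3 ✓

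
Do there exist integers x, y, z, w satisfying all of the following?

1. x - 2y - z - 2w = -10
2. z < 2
Yes

Take x = 0, y = 5, z = 0, w = 0. Substituting into each constraint:
  (1) 0 - 2(5) + 0 - 2(0) = -10 ✓
  (2) 0 < 2 ✓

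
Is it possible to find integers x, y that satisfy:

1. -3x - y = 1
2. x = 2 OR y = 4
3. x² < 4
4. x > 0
No

The full constraint system is jointly infeasible over the integers. Each constraint and what it forces:

  - -3x - y = 1: is a linear equation tying the variables together
  - x = 2 OR y = 4: forces a choice: either x = 2 or y = 4
  - x² < 4: restricts x to |x| ≤ 1
  - x > 0: bounds one variable relative to a constant

Split on the disjunction (x = 2 OR y = 4):
  • If x = 2: this contradicts x² < 4, which requires |x| ≤ 1.
  • If y = 4: with y = 4, every remaining term of the linear equation is divisible by 3, so the left side is ≡ 0 (mod 3); but the right side 5 ≡ 2 (mod 3). No integers can satisfy it.
Both branches are infeasible, so the system has no integer solution.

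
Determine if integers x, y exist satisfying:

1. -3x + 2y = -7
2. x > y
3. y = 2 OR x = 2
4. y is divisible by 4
No

A contradictory subset is {-3x + 2y = -7, y = 2 OR x = 2}. No integer assignment can satisfy these jointly:

  - -3x + 2y = -7: is a linear equation tying the variables together
  - y = 2 OR x = 2: forces a choice: either y = 2 or x = 2

Split on the disjunction (y = 2 OR x = 2):
  • If y = 2: with y = 2, every remaining term of the linear equation is divisible by 3, so the left side is ≡ 0 (mod 3); but the right side -11 ≡ 1 (mod 3). No integers can satisfy it.
  • If x = 2: with x = 2, every remaining term of the linear equation is divisible by 2, so the left side is ≡ 0 (mod 2); but the right side -1 ≡ 1 (mod 2). No integers can satisfy it.
Both branches are infeasible, so the system has no integer solution.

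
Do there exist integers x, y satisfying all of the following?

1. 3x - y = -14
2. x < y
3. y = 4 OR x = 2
Yes

Take x = 2, y = 20. Substituting into each constraint:
  (1) 3(2) + (-20) = -14 ✓
  (2) 2 < 20 ✓
  (3) x = 2, target 2 ✓ (second branch holds)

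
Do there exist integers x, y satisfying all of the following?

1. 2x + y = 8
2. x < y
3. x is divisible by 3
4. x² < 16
Yes

Take x = 0, y = 8. Substituting into each constraint:
  (1) 2(0) + 8 = 8 ✓
  (2) 0 < 8 ✓
  (3) 0 = 3 × 0, remainder 0 ✓
  (4) x² = (0)² = 0, and 0 < 16 ✓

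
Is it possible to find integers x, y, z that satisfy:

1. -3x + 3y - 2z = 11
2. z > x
Yes

Take x = 1, y = 6, z = 2. Substituting into each constraint:
  (1) -3(1) + 3(6) - 2(2) = 11 ✓
  (2) 2 > 1 ✓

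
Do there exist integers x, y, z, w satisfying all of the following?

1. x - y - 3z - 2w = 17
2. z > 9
Yes

Take x = 0, y = -47, z = 10, w = 0. Substituting into each constraint:
  (1) 0 + 47 - 3(10) - 2(0) = 17 ✓
  (2) 10 > 9 ✓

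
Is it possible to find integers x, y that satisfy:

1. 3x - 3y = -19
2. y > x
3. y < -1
No

Even the single constraint (3x - 3y = -19) is infeasible over the integers.

  - 3x - 3y = -19: every term on the left is divisible by 3, so the LHS ≡ 0 (mod 3), but the RHS -19 is not — no integer solution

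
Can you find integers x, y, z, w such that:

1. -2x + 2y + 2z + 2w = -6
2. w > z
Yes

Take x = 0, y = -4, z = 0, w = 1. Substituting into each constraint:
  (1) -2(0) + 2(-4) + 2(0) + 2(1) = -6 ✓
  (2) 1 > 0 ✓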